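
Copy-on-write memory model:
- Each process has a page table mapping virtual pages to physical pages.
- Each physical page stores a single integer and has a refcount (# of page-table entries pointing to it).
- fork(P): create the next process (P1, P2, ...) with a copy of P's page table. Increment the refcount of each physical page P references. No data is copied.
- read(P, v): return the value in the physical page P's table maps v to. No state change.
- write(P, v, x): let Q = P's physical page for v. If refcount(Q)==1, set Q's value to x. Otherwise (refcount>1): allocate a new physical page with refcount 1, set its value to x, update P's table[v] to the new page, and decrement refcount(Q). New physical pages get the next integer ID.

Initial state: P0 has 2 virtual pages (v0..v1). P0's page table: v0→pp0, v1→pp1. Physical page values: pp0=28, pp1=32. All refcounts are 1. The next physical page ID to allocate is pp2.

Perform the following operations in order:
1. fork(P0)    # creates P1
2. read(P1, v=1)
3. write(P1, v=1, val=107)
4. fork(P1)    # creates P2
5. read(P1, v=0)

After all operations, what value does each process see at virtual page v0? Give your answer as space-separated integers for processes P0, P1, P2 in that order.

Answer: 28 28 28

Derivation:
Op 1: fork(P0) -> P1. 2 ppages; refcounts: pp0:2 pp1:2
Op 2: read(P1, v1) -> 32. No state change.
Op 3: write(P1, v1, 107). refcount(pp1)=2>1 -> COPY to pp2. 3 ppages; refcounts: pp0:2 pp1:1 pp2:1
Op 4: fork(P1) -> P2. 3 ppages; refcounts: pp0:3 pp1:1 pp2:2
Op 5: read(P1, v0) -> 28. No state change.
P0: v0 -> pp0 = 28
P1: v0 -> pp0 = 28
P2: v0 -> pp0 = 28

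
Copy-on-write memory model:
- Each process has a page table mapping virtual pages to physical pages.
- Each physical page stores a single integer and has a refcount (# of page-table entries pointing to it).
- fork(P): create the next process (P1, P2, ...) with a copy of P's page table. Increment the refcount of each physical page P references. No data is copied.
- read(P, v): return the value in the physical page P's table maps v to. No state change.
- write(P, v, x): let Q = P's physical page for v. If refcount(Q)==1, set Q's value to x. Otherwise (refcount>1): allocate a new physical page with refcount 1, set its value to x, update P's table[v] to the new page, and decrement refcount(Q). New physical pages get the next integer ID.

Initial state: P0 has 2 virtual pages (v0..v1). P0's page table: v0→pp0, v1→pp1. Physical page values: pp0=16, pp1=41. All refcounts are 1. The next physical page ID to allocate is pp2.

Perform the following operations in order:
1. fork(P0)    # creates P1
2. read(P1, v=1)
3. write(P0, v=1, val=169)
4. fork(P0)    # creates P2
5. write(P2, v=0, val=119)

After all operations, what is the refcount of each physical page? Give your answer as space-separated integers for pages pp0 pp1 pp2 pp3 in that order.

Answer: 2 1 2 1

Derivation:
Op 1: fork(P0) -> P1. 2 ppages; refcounts: pp0:2 pp1:2
Op 2: read(P1, v1) -> 41. No state change.
Op 3: write(P0, v1, 169). refcount(pp1)=2>1 -> COPY to pp2. 3 ppages; refcounts: pp0:2 pp1:1 pp2:1
Op 4: fork(P0) -> P2. 3 ppages; refcounts: pp0:3 pp1:1 pp2:2
Op 5: write(P2, v0, 119). refcount(pp0)=3>1 -> COPY to pp3. 4 ppages; refcounts: pp0:2 pp1:1 pp2:2 pp3:1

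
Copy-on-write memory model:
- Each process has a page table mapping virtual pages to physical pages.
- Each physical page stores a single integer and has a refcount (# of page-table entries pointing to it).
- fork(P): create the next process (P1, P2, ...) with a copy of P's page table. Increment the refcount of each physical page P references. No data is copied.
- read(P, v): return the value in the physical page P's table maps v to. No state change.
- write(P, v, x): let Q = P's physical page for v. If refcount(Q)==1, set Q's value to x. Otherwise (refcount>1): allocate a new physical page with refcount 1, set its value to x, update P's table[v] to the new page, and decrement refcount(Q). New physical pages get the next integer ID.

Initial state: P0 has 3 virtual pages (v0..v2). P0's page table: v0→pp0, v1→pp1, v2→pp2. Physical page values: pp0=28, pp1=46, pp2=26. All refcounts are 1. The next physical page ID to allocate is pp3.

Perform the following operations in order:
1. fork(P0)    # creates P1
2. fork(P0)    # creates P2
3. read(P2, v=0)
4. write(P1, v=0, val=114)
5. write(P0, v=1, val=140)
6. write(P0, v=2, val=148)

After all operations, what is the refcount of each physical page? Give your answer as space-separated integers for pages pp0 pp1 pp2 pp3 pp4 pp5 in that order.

Op 1: fork(P0) -> P1. 3 ppages; refcounts: pp0:2 pp1:2 pp2:2
Op 2: fork(P0) -> P2. 3 ppages; refcounts: pp0:3 pp1:3 pp2:3
Op 3: read(P2, v0) -> 28. No state change.
Op 4: write(P1, v0, 114). refcount(pp0)=3>1 -> COPY to pp3. 4 ppages; refcounts: pp0:2 pp1:3 pp2:3 pp3:1
Op 5: write(P0, v1, 140). refcount(pp1)=3>1 -> COPY to pp4. 5 ppages; refcounts: pp0:2 pp1:2 pp2:3 pp3:1 pp4:1
Op 6: write(P0, v2, 148). refcount(pp2)=3>1 -> COPY to pp5. 6 ppages; refcounts: pp0:2 pp1:2 pp2:2 pp3:1 pp4:1 pp5:1

Answer: 2 2 2 1 1 1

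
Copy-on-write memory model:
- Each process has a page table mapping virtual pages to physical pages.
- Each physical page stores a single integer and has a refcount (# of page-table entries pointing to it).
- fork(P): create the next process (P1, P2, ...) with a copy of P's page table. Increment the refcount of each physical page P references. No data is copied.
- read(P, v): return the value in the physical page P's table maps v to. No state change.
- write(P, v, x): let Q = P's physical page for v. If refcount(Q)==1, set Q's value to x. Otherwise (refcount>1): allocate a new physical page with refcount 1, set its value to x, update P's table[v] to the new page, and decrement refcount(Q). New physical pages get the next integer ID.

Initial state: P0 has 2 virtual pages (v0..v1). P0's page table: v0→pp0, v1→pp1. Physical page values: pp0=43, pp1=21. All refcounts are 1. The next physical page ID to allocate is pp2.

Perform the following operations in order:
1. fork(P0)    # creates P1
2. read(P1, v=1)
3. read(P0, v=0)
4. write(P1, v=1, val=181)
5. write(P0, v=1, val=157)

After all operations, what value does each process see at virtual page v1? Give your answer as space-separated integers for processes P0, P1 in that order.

Op 1: fork(P0) -> P1. 2 ppages; refcounts: pp0:2 pp1:2
Op 2: read(P1, v1) -> 21. No state change.
Op 3: read(P0, v0) -> 43. No state change.
Op 4: write(P1, v1, 181). refcount(pp1)=2>1 -> COPY to pp2. 3 ppages; refcounts: pp0:2 pp1:1 pp2:1
Op 5: write(P0, v1, 157). refcount(pp1)=1 -> write in place. 3 ppages; refcounts: pp0:2 pp1:1 pp2:1
P0: v1 -> pp1 = 157
P1: v1 -> pp2 = 181

Answer: 157 181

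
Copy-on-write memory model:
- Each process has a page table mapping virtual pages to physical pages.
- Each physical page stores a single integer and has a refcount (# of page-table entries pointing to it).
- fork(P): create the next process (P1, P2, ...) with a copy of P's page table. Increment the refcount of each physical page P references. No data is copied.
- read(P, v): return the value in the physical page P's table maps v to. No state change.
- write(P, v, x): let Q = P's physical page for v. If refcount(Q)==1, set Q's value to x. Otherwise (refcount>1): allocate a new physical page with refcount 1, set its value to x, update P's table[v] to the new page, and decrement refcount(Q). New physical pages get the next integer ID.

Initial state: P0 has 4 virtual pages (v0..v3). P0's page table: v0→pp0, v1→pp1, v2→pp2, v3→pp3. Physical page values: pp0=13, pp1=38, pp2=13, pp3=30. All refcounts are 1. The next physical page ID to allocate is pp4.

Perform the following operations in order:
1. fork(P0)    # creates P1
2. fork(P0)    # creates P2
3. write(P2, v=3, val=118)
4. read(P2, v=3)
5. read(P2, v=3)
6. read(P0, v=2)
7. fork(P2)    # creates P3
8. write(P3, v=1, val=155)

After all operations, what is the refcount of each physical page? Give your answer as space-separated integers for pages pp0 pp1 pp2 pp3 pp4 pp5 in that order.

Answer: 4 3 4 2 2 1

Derivation:
Op 1: fork(P0) -> P1. 4 ppages; refcounts: pp0:2 pp1:2 pp2:2 pp3:2
Op 2: fork(P0) -> P2. 4 ppages; refcounts: pp0:3 pp1:3 pp2:3 pp3:3
Op 3: write(P2, v3, 118). refcount(pp3)=3>1 -> COPY to pp4. 5 ppages; refcounts: pp0:3 pp1:3 pp2:3 pp3:2 pp4:1
Op 4: read(P2, v3) -> 118. No state change.
Op 5: read(P2, v3) -> 118. No state change.
Op 6: read(P0, v2) -> 13. No state change.
Op 7: fork(P2) -> P3. 5 ppages; refcounts: pp0:4 pp1:4 pp2:4 pp3:2 pp4:2
Op 8: write(P3, v1, 155). refcount(pp1)=4>1 -> COPY to pp5. 6 ppages; refcounts: pp0:4 pp1:3 pp2:4 pp3:2 pp4:2 pp5:1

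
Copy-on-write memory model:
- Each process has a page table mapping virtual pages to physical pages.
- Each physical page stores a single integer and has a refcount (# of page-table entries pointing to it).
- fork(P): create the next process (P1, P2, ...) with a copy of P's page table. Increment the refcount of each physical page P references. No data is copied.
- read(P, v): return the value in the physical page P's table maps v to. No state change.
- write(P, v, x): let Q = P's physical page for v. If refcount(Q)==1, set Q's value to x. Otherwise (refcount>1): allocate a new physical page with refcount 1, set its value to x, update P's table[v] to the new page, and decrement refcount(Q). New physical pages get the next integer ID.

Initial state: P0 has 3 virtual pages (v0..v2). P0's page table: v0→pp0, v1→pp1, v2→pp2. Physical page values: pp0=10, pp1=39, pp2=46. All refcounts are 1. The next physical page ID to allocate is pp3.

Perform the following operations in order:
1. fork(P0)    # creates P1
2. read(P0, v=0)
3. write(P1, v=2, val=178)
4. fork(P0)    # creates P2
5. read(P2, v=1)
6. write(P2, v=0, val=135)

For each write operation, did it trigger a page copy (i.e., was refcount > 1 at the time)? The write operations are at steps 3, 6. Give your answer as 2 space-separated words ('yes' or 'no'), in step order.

Op 1: fork(P0) -> P1. 3 ppages; refcounts: pp0:2 pp1:2 pp2:2
Op 2: read(P0, v0) -> 10. No state change.
Op 3: write(P1, v2, 178). refcount(pp2)=2>1 -> COPY to pp3. 4 ppages; refcounts: pp0:2 pp1:2 pp2:1 pp3:1
Op 4: fork(P0) -> P2. 4 ppages; refcounts: pp0:3 pp1:3 pp2:2 pp3:1
Op 5: read(P2, v1) -> 39. No state change.
Op 6: write(P2, v0, 135). refcount(pp0)=3>1 -> COPY to pp4. 5 ppages; refcounts: pp0:2 pp1:3 pp2:2 pp3:1 pp4:1

yes yes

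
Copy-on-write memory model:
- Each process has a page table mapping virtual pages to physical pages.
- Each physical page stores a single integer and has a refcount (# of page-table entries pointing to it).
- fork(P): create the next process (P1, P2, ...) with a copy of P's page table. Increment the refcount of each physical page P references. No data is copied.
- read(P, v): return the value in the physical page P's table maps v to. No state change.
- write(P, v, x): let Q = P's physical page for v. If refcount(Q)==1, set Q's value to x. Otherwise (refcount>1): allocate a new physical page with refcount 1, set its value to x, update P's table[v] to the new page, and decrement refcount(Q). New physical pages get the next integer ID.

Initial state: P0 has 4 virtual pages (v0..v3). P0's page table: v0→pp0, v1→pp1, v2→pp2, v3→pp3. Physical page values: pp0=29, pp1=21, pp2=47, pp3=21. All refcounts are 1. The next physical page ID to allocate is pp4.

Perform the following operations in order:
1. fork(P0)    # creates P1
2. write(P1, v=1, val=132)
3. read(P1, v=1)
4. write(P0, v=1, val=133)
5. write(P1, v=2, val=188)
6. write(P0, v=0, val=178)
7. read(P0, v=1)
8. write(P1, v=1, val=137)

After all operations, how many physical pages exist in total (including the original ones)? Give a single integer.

Op 1: fork(P0) -> P1. 4 ppages; refcounts: pp0:2 pp1:2 pp2:2 pp3:2
Op 2: write(P1, v1, 132). refcount(pp1)=2>1 -> COPY to pp4. 5 ppages; refcounts: pp0:2 pp1:1 pp2:2 pp3:2 pp4:1
Op 3: read(P1, v1) -> 132. No state change.
Op 4: write(P0, v1, 133). refcount(pp1)=1 -> write in place. 5 ppages; refcounts: pp0:2 pp1:1 pp2:2 pp3:2 pp4:1
Op 5: write(P1, v2, 188). refcount(pp2)=2>1 -> COPY to pp5. 6 ppages; refcounts: pp0:2 pp1:1 pp2:1 pp3:2 pp4:1 pp5:1
Op 6: write(P0, v0, 178). refcount(pp0)=2>1 -> COPY to pp6. 7 ppages; refcounts: pp0:1 pp1:1 pp2:1 pp3:2 pp4:1 pp5:1 pp6:1
Op 7: read(P0, v1) -> 133. No state change.
Op 8: write(P1, v1, 137). refcount(pp4)=1 -> write in place. 7 ppages; refcounts: pp0:1 pp1:1 pp2:1 pp3:2 pp4:1 pp5:1 pp6:1

Answer: 7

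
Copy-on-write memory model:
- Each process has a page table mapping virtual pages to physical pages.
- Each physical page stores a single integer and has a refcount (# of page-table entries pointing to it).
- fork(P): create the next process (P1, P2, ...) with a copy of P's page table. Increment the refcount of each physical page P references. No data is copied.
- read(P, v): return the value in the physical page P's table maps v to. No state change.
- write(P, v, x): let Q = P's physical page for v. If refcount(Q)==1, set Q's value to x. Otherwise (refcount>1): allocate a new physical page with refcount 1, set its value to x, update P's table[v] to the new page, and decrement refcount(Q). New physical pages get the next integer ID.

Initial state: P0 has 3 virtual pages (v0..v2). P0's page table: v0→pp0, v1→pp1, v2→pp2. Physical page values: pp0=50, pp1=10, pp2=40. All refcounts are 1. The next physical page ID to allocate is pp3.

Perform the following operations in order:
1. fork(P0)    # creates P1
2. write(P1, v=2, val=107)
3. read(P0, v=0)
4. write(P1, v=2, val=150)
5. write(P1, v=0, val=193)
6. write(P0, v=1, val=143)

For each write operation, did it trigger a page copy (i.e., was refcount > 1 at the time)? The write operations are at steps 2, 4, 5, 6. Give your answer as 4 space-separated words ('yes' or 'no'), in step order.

Op 1: fork(P0) -> P1. 3 ppages; refcounts: pp0:2 pp1:2 pp2:2
Op 2: write(P1, v2, 107). refcount(pp2)=2>1 -> COPY to pp3. 4 ppages; refcounts: pp0:2 pp1:2 pp2:1 pp3:1
Op 3: read(P0, v0) -> 50. No state change.
Op 4: write(P1, v2, 150). refcount(pp3)=1 -> write in place. 4 ppages; refcounts: pp0:2 pp1:2 pp2:1 pp3:1
Op 5: write(P1, v0, 193). refcount(pp0)=2>1 -> COPY to pp4. 5 ppages; refcounts: pp0:1 pp1:2 pp2:1 pp3:1 pp4:1
Op 6: write(P0, v1, 143). refcount(pp1)=2>1 -> COPY to pp5. 6 ppages; refcounts: pp0:1 pp1:1 pp2:1 pp3:1 pp4:1 pp5:1

yes no yes yes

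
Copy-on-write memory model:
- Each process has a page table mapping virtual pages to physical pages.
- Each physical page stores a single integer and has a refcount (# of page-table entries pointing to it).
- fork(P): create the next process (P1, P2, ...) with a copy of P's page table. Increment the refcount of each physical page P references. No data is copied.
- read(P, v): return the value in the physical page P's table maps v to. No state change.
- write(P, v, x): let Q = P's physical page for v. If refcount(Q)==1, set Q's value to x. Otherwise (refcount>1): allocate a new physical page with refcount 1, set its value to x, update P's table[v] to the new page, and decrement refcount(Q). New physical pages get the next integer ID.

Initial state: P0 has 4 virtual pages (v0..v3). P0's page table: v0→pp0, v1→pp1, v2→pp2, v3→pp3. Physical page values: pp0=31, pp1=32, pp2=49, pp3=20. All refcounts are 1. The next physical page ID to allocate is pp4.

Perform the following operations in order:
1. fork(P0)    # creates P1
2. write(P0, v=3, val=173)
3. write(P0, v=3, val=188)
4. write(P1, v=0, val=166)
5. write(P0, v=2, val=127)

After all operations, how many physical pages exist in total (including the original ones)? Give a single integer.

Answer: 7

Derivation:
Op 1: fork(P0) -> P1. 4 ppages; refcounts: pp0:2 pp1:2 pp2:2 pp3:2
Op 2: write(P0, v3, 173). refcount(pp3)=2>1 -> COPY to pp4. 5 ppages; refcounts: pp0:2 pp1:2 pp2:2 pp3:1 pp4:1
Op 3: write(P0, v3, 188). refcount(pp4)=1 -> write in place. 5 ppages; refcounts: pp0:2 pp1:2 pp2:2 pp3:1 pp4:1
Op 4: write(P1, v0, 166). refcount(pp0)=2>1 -> COPY to pp5. 6 ppages; refcounts: pp0:1 pp1:2 pp2:2 pp3:1 pp4:1 pp5:1
Op 5: write(P0, v2, 127). refcount(pp2)=2>1 -> COPY to pp6. 7 ppages; refcounts: pp0:1 pp1:2 pp2:1 pp3:1 pp4:1 pp5:1 pp6:1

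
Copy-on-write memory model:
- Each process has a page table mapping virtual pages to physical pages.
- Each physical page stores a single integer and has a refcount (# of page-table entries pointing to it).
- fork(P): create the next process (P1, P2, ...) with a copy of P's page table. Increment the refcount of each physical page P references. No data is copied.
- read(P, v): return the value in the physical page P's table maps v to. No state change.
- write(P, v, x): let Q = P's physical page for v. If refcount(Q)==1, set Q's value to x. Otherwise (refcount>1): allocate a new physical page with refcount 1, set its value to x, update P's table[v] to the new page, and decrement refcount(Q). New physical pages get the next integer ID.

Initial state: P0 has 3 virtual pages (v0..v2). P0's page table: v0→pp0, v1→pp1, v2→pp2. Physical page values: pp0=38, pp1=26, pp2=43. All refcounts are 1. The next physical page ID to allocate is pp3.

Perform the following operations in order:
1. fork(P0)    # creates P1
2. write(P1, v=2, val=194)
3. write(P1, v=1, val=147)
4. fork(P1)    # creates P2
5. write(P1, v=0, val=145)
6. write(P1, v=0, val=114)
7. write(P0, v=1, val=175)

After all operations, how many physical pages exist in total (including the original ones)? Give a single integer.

Answer: 6

Derivation:
Op 1: fork(P0) -> P1. 3 ppages; refcounts: pp0:2 pp1:2 pp2:2
Op 2: write(P1, v2, 194). refcount(pp2)=2>1 -> COPY to pp3. 4 ppages; refcounts: pp0:2 pp1:2 pp2:1 pp3:1
Op 3: write(P1, v1, 147). refcount(pp1)=2>1 -> COPY to pp4. 5 ppages; refcounts: pp0:2 pp1:1 pp2:1 pp3:1 pp4:1
Op 4: fork(P1) -> P2. 5 ppages; refcounts: pp0:3 pp1:1 pp2:1 pp3:2 pp4:2
Op 5: write(P1, v0, 145). refcount(pp0)=3>1 -> COPY to pp5. 6 ppages; refcounts: pp0:2 pp1:1 pp2:1 pp3:2 pp4:2 pp5:1
Op 6: write(P1, v0, 114). refcount(pp5)=1 -> write in place. 6 ppages; refcounts: pp0:2 pp1:1 pp2:1 pp3:2 pp4:2 pp5:1
Op 7: write(P0, v1, 175). refcount(pp1)=1 -> write in place. 6 ppages; refcounts: pp0:2 pp1:1 pp2:1 pp3:2 pp4:2 pp5:1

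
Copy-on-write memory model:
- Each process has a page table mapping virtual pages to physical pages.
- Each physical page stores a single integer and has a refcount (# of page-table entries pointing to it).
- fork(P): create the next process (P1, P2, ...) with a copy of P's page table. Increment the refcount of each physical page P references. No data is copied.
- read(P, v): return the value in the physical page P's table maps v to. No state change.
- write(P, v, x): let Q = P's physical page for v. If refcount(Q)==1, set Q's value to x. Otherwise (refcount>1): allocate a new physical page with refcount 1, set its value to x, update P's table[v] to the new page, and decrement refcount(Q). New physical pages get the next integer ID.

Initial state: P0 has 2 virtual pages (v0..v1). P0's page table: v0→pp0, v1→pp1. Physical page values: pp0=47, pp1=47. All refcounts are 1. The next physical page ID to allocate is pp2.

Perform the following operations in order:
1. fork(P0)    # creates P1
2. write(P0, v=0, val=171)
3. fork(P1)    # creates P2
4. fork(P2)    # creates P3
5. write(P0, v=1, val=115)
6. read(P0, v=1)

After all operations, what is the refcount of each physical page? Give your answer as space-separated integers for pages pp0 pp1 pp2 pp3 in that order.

Answer: 3 3 1 1

Derivation:
Op 1: fork(P0) -> P1. 2 ppages; refcounts: pp0:2 pp1:2
Op 2: write(P0, v0, 171). refcount(pp0)=2>1 -> COPY to pp2. 3 ppages; refcounts: pp0:1 pp1:2 pp2:1
Op 3: fork(P1) -> P2. 3 ppages; refcounts: pp0:2 pp1:3 pp2:1
Op 4: fork(P2) -> P3. 3 ppages; refcounts: pp0:3 pp1:4 pp2:1
Op 5: write(P0, v1, 115). refcount(pp1)=4>1 -> COPY to pp3. 4 ppages; refcounts: pp0:3 pp1:3 pp2:1 pp3:1
Op 6: read(P0, v1) -> 115. No state change.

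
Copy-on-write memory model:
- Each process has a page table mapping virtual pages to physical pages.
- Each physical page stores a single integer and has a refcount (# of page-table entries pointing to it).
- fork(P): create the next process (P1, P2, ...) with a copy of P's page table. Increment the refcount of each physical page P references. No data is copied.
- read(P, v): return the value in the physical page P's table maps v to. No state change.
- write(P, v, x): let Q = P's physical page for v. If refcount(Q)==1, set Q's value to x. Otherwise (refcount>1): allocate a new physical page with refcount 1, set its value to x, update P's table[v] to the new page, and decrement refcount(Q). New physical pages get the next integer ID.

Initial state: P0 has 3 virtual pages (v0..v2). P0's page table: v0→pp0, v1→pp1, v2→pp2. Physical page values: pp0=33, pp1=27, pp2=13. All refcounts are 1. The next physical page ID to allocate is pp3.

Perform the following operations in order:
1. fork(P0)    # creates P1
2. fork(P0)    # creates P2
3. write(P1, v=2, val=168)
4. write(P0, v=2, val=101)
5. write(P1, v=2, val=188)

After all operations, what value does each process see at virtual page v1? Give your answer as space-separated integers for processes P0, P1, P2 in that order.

Answer: 27 27 27

Derivation:
Op 1: fork(P0) -> P1. 3 ppages; refcounts: pp0:2 pp1:2 pp2:2
Op 2: fork(P0) -> P2. 3 ppages; refcounts: pp0:3 pp1:3 pp2:3
Op 3: write(P1, v2, 168). refcount(pp2)=3>1 -> COPY to pp3. 4 ppages; refcounts: pp0:3 pp1:3 pp2:2 pp3:1
Op 4: write(P0, v2, 101). refcount(pp2)=2>1 -> COPY to pp4. 5 ppages; refcounts: pp0:3 pp1:3 pp2:1 pp3:1 pp4:1
Op 5: write(P1, v2, 188). refcount(pp3)=1 -> write in place. 5 ppages; refcounts: pp0:3 pp1:3 pp2:1 pp3:1 pp4:1
P0: v1 -> pp1 = 27
P1: v1 -> pp1 = 27
P2: v1 -> pp1 = 27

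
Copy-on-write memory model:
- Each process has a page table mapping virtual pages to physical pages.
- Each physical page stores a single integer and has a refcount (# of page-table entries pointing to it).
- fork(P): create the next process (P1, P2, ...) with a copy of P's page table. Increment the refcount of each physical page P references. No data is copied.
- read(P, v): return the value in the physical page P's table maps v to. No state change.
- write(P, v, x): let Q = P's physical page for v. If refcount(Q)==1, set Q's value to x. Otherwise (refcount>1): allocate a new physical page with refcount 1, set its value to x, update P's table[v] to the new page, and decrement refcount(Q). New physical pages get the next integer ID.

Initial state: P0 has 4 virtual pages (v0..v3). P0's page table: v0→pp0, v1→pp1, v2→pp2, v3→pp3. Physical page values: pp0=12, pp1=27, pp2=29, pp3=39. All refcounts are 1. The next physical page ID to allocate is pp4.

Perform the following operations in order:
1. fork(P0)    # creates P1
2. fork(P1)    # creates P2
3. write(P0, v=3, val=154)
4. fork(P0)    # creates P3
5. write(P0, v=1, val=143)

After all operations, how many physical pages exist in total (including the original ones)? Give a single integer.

Answer: 6

Derivation:
Op 1: fork(P0) -> P1. 4 ppages; refcounts: pp0:2 pp1:2 pp2:2 pp3:2
Op 2: fork(P1) -> P2. 4 ppages; refcounts: pp0:3 pp1:3 pp2:3 pp3:3
Op 3: write(P0, v3, 154). refcount(pp3)=3>1 -> COPY to pp4. 5 ppages; refcounts: pp0:3 pp1:3 pp2:3 pp3:2 pp4:1
Op 4: fork(P0) -> P3. 5 ppages; refcounts: pp0:4 pp1:4 pp2:4 pp3:2 pp4:2
Op 5: write(P0, v1, 143). refcount(pp1)=4>1 -> COPY to pp5. 6 ppages; refcounts: pp0:4 pp1:3 pp2:4 pp3:2 pp4:2 pp5:1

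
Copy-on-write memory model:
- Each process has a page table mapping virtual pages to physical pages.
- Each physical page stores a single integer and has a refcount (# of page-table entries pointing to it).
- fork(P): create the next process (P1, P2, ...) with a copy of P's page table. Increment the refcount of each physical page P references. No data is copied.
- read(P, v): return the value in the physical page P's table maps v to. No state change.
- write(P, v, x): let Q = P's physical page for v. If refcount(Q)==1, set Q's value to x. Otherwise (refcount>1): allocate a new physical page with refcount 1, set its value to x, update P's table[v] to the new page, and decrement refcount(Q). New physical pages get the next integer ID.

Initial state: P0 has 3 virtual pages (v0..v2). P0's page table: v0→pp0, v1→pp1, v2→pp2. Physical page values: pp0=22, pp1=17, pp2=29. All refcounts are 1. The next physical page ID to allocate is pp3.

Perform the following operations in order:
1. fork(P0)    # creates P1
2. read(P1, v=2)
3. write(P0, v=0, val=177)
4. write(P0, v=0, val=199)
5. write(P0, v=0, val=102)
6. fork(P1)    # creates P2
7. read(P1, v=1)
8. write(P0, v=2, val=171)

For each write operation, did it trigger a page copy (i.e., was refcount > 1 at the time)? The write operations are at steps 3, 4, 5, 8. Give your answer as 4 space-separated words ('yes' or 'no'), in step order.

Op 1: fork(P0) -> P1. 3 ppages; refcounts: pp0:2 pp1:2 pp2:2
Op 2: read(P1, v2) -> 29. No state change.
Op 3: write(P0, v0, 177). refcount(pp0)=2>1 -> COPY to pp3. 4 ppages; refcounts: pp0:1 pp1:2 pp2:2 pp3:1
Op 4: write(P0, v0, 199). refcount(pp3)=1 -> write in place. 4 ppages; refcounts: pp0:1 pp1:2 pp2:2 pp3:1
Op 5: write(P0, v0, 102). refcount(pp3)=1 -> write in place. 4 ppages; refcounts: pp0:1 pp1:2 pp2:2 pp3:1
Op 6: fork(P1) -> P2. 4 ppages; refcounts: pp0:2 pp1:3 pp2:3 pp3:1
Op 7: read(P1, v1) -> 17. No state change.
Op 8: write(P0, v2, 171). refcount(pp2)=3>1 -> COPY to pp4. 5 ppages; refcounts: pp0:2 pp1:3 pp2:2 pp3:1 pp4:1

yes no no yes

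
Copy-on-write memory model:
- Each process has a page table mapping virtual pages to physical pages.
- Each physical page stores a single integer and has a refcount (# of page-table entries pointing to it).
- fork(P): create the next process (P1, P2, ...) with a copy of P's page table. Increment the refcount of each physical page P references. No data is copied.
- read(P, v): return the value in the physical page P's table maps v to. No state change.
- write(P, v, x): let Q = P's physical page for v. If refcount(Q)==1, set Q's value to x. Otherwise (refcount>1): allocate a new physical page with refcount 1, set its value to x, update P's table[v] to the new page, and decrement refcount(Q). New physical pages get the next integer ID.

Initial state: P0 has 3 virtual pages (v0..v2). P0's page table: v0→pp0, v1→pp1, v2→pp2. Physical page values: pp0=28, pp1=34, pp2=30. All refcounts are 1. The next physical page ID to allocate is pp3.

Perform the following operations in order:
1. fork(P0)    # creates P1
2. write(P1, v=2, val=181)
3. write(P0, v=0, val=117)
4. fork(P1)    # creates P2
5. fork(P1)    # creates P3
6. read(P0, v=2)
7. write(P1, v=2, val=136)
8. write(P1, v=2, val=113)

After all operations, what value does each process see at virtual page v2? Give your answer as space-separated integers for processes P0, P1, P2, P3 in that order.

Answer: 30 113 181 181

Derivation:
Op 1: fork(P0) -> P1. 3 ppages; refcounts: pp0:2 pp1:2 pp2:2
Op 2: write(P1, v2, 181). refcount(pp2)=2>1 -> COPY to pp3. 4 ppages; refcounts: pp0:2 pp1:2 pp2:1 pp3:1
Op 3: write(P0, v0, 117). refcount(pp0)=2>1 -> COPY to pp4. 5 ppages; refcounts: pp0:1 pp1:2 pp2:1 pp3:1 pp4:1
Op 4: fork(P1) -> P2. 5 ppages; refcounts: pp0:2 pp1:3 pp2:1 pp3:2 pp4:1
Op 5: fork(P1) -> P3. 5 ppages; refcounts: pp0:3 pp1:4 pp2:1 pp3:3 pp4:1
Op 6: read(P0, v2) -> 30. No state change.
Op 7: write(P1, v2, 136). refcount(pp3)=3>1 -> COPY to pp5. 6 ppages; refcounts: pp0:3 pp1:4 pp2:1 pp3:2 pp4:1 pp5:1
Op 8: write(P1, v2, 113). refcount(pp5)=1 -> write in place. 6 ppages; refcounts: pp0:3 pp1:4 pp2:1 pp3:2 pp4:1 pp5:1
P0: v2 -> pp2 = 30
P1: v2 -> pp5 = 113
P2: v2 -> pp3 = 181
P3: v2 -> pp3 = 181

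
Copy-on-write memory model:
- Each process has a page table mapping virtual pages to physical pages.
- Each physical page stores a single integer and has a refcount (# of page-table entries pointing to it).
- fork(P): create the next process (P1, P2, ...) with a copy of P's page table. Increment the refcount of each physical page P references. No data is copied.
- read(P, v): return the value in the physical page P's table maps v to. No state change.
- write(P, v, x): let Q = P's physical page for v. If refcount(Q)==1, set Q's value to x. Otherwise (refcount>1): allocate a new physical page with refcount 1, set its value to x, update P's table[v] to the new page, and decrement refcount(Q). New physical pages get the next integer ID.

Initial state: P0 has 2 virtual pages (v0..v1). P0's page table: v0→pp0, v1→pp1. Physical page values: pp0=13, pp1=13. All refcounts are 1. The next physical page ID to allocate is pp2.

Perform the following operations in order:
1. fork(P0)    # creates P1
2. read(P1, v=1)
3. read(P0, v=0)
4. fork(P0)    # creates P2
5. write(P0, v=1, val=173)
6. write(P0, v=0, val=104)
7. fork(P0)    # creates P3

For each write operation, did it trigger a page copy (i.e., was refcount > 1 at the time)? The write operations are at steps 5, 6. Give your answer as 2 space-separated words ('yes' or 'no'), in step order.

Op 1: fork(P0) -> P1. 2 ppages; refcounts: pp0:2 pp1:2
Op 2: read(P1, v1) -> 13. No state change.
Op 3: read(P0, v0) -> 13. No state change.
Op 4: fork(P0) -> P2. 2 ppages; refcounts: pp0:3 pp1:3
Op 5: write(P0, v1, 173). refcount(pp1)=3>1 -> COPY to pp2. 3 ppages; refcounts: pp0:3 pp1:2 pp2:1
Op 6: write(P0, v0, 104). refcount(pp0)=3>1 -> COPY to pp3. 4 ppages; refcounts: pp0:2 pp1:2 pp2:1 pp3:1
Op 7: fork(P0) -> P3. 4 ppages; refcounts: pp0:2 pp1:2 pp2:2 pp3:2

yes yes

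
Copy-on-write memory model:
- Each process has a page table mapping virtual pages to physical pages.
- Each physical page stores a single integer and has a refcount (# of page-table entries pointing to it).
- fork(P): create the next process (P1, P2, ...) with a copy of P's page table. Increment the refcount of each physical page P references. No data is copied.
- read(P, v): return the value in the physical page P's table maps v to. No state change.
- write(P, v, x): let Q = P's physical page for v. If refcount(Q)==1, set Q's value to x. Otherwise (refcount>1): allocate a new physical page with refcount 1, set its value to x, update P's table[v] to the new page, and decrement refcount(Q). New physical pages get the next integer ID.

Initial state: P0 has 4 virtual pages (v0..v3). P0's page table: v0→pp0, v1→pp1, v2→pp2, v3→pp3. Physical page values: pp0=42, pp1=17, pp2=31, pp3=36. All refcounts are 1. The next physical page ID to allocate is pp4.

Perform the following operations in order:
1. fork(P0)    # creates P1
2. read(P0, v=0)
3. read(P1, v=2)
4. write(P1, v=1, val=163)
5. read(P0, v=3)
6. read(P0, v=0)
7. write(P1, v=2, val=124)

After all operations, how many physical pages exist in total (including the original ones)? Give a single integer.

Op 1: fork(P0) -> P1. 4 ppages; refcounts: pp0:2 pp1:2 pp2:2 pp3:2
Op 2: read(P0, v0) -> 42. No state change.
Op 3: read(P1, v2) -> 31. No state change.
Op 4: write(P1, v1, 163). refcount(pp1)=2>1 -> COPY to pp4. 5 ppages; refcounts: pp0:2 pp1:1 pp2:2 pp3:2 pp4:1
Op 5: read(P0, v3) -> 36. No state change.
Op 6: read(P0, v0) -> 42. No state change.
Op 7: write(P1, v2, 124). refcount(pp2)=2>1 -> COPY to pp5. 6 ppages; refcounts: pp0:2 pp1:1 pp2:1 pp3:2 pp4:1 pp5:1

Answer: 6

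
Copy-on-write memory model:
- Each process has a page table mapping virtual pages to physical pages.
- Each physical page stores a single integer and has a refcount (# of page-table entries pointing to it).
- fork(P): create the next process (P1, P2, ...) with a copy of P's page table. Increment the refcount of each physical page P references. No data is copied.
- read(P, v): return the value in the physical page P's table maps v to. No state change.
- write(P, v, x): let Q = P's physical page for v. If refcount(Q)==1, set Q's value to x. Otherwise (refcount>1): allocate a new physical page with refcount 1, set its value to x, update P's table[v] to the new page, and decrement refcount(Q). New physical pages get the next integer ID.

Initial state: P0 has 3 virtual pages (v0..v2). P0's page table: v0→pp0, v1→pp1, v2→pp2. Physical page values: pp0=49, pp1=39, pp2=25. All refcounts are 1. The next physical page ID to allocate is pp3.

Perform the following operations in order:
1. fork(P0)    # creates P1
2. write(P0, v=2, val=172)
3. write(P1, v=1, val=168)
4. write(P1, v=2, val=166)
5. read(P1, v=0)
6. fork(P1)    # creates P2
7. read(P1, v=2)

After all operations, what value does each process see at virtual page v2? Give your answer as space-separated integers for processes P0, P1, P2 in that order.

Op 1: fork(P0) -> P1. 3 ppages; refcounts: pp0:2 pp1:2 pp2:2
Op 2: write(P0, v2, 172). refcount(pp2)=2>1 -> COPY to pp3. 4 ppages; refcounts: pp0:2 pp1:2 pp2:1 pp3:1
Op 3: write(P1, v1, 168). refcount(pp1)=2>1 -> COPY to pp4. 5 ppages; refcounts: pp0:2 pp1:1 pp2:1 pp3:1 pp4:1
Op 4: write(P1, v2, 166). refcount(pp2)=1 -> write in place. 5 ppages; refcounts: pp0:2 pp1:1 pp2:1 pp3:1 pp4:1
Op 5: read(P1, v0) -> 49. No state change.
Op 6: fork(P1) -> P2. 5 ppages; refcounts: pp0:3 pp1:1 pp2:2 pp3:1 pp4:2
Op 7: read(P1, v2) -> 166. No state change.
P0: v2 -> pp3 = 172
P1: v2 -> pp2 = 166
P2: v2 -> pp2 = 166

Answer: 172 166 166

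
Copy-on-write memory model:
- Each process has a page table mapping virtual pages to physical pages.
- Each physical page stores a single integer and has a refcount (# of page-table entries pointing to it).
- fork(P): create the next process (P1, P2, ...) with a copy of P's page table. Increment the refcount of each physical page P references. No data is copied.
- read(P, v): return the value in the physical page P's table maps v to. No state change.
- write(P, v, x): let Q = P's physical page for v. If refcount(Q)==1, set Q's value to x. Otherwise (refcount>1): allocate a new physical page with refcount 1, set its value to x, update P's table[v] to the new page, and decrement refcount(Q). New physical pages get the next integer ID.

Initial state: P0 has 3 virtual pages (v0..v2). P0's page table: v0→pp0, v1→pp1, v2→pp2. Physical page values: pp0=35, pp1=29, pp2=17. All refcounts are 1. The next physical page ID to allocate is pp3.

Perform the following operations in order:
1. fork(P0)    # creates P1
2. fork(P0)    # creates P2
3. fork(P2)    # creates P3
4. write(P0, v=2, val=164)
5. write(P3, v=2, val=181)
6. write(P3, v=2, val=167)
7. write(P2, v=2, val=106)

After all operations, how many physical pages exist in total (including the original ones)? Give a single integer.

Op 1: fork(P0) -> P1. 3 ppages; refcounts: pp0:2 pp1:2 pp2:2
Op 2: fork(P0) -> P2. 3 ppages; refcounts: pp0:3 pp1:3 pp2:3
Op 3: fork(P2) -> P3. 3 ppages; refcounts: pp0:4 pp1:4 pp2:4
Op 4: write(P0, v2, 164). refcount(pp2)=4>1 -> COPY to pp3. 4 ppages; refcounts: pp0:4 pp1:4 pp2:3 pp3:1
Op 5: write(P3, v2, 181). refcount(pp2)=3>1 -> COPY to pp4. 5 ppages; refcounts: pp0:4 pp1:4 pp2:2 pp3:1 pp4:1
Op 6: write(P3, v2, 167). refcount(pp4)=1 -> write in place. 5 ppages; refcounts: pp0:4 pp1:4 pp2:2 pp3:1 pp4:1
Op 7: write(P2, v2, 106). refcount(pp2)=2>1 -> COPY to pp5. 6 ppages; refcounts: pp0:4 pp1:4 pp2:1 pp3:1 pp4:1 pp5:1

Answer: 6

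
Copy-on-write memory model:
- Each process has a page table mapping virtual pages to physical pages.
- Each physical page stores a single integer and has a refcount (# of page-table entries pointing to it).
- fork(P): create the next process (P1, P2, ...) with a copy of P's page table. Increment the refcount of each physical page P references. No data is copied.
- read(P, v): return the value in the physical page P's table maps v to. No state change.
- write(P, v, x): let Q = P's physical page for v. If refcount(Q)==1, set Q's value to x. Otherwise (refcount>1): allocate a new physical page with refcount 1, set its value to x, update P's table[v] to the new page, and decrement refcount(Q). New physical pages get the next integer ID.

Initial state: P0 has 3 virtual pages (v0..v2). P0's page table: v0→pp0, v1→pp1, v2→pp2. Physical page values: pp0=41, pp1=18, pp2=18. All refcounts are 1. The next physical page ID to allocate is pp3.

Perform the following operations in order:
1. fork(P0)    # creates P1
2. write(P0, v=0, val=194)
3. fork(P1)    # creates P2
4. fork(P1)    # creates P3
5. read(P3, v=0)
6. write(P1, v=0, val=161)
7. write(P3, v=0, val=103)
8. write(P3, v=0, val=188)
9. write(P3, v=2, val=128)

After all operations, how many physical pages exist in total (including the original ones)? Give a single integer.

Op 1: fork(P0) -> P1. 3 ppages; refcounts: pp0:2 pp1:2 pp2:2
Op 2: write(P0, v0, 194). refcount(pp0)=2>1 -> COPY to pp3. 4 ppages; refcounts: pp0:1 pp1:2 pp2:2 pp3:1
Op 3: fork(P1) -> P2. 4 ppages; refcounts: pp0:2 pp1:3 pp2:3 pp3:1
Op 4: fork(P1) -> P3. 4 ppages; refcounts: pp0:3 pp1:4 pp2:4 pp3:1
Op 5: read(P3, v0) -> 41. No state change.
Op 6: write(P1, v0, 161). refcount(pp0)=3>1 -> COPY to pp4. 5 ppages; refcounts: pp0:2 pp1:4 pp2:4 pp3:1 pp4:1
Op 7: write(P3, v0, 103). refcount(pp0)=2>1 -> COPY to pp5. 6 ppages; refcounts: pp0:1 pp1:4 pp2:4 pp3:1 pp4:1 pp5:1
Op 8: write(P3, v0, 188). refcount(pp5)=1 -> write in place. 6 ppages; refcounts: pp0:1 pp1:4 pp2:4 pp3:1 pp4:1 pp5:1
Op 9: write(P3, v2, 128). refcount(pp2)=4>1 -> COPY to pp6. 7 ppages; refcounts: pp0:1 pp1:4 pp2:3 pp3:1 pp4:1 pp5:1 pp6:1

Answer: 7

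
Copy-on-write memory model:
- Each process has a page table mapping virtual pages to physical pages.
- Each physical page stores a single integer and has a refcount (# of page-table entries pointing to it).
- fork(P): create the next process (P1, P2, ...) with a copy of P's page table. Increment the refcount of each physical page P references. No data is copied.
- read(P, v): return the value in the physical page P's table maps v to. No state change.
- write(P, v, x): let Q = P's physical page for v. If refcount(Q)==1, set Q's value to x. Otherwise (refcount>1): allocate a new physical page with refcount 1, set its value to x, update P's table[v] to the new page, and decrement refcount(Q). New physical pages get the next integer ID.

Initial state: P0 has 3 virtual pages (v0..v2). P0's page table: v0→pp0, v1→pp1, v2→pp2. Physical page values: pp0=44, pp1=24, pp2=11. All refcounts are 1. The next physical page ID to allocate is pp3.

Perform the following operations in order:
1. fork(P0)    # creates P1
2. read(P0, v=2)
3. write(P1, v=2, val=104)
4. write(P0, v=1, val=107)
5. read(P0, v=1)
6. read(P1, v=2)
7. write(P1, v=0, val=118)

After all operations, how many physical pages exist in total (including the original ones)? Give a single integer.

Answer: 6

Derivation:
Op 1: fork(P0) -> P1. 3 ppages; refcounts: pp0:2 pp1:2 pp2:2
Op 2: read(P0, v2) -> 11. No state change.
Op 3: write(P1, v2, 104). refcount(pp2)=2>1 -> COPY to pp3. 4 ppages; refcounts: pp0:2 pp1:2 pp2:1 pp3:1
Op 4: write(P0, v1, 107). refcount(pp1)=2>1 -> COPY to pp4. 5 ppages; refcounts: pp0:2 pp1:1 pp2:1 pp3:1 pp4:1
Op 5: read(P0, v1) -> 107. No state change.
Op 6: read(P1, v2) -> 104. No state change.
Op 7: write(P1, v0, 118). refcount(pp0)=2>1 -> COPY to pp5. 6 ppages; refcounts: pp0:1 pp1:1 pp2:1 pp3:1 pp4:1 pp5:1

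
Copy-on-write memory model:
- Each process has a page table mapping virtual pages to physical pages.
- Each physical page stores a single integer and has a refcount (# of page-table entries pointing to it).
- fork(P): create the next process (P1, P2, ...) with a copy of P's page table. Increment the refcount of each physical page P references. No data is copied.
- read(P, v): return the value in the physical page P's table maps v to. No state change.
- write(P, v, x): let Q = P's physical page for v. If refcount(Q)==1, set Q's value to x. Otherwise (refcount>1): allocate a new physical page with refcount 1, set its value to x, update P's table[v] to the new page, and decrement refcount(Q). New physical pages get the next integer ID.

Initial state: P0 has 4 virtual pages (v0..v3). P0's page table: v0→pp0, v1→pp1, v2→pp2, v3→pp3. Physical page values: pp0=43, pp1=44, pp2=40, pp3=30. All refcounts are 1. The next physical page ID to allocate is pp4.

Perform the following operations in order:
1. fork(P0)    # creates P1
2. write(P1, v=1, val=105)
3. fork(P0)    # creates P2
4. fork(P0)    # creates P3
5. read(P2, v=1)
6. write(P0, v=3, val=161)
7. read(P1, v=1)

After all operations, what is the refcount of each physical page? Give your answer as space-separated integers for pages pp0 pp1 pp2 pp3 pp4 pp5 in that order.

Op 1: fork(P0) -> P1. 4 ppages; refcounts: pp0:2 pp1:2 pp2:2 pp3:2
Op 2: write(P1, v1, 105). refcount(pp1)=2>1 -> COPY to pp4. 5 ppages; refcounts: pp0:2 pp1:1 pp2:2 pp3:2 pp4:1
Op 3: fork(P0) -> P2. 5 ppages; refcounts: pp0:3 pp1:2 pp2:3 pp3:3 pp4:1
Op 4: fork(P0) -> P3. 5 ppages; refcounts: pp0:4 pp1:3 pp2:4 pp3:4 pp4:1
Op 5: read(P2, v1) -> 44. No state change.
Op 6: write(P0, v3, 161). refcount(pp3)=4>1 -> COPY to pp5. 6 ppages; refcounts: pp0:4 pp1:3 pp2:4 pp3:3 pp4:1 pp5:1
Op 7: read(P1, v1) -> 105. No state change.

Answer: 4 3 4 3 1 1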